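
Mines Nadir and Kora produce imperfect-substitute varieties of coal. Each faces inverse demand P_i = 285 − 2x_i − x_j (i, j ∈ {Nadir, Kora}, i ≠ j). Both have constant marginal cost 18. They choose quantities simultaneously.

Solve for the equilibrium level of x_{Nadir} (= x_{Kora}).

53.4

Mine Nadir's profit: π = x_{Nadir}(285 − 2x_{Nadir} − x_{Kora}) − 18x_{Nadir}.
∂π/∂x_{Nadir} = 267 − 4x_{Nadir} − x_{Kora} = 0 ⇒ x_{Nadir} = 66.75 − 0.25x_{Kora}.
The game is symmetric, so in equilibrium x_{Kora} = x_{Nadir}: the reaction function gives 1.25x_{Nadir} = 66.75, hence x_{Nadir} = 53.4.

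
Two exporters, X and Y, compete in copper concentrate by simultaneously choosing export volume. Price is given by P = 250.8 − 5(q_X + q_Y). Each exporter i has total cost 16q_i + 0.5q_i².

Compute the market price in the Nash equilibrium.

Exporter X's profit: π = q_X(250.8 − 5(q_X + q_Y)) − 16q_X − 0.5q_X².
∂π/∂q_X = 234.8 − 11q_X − 5q_Y = 0, so q_X = 1174/55 − (5/11)q_Y.
By symmetry q_Y = q_X; substituting into the reaction function, (16/11)q_X = 1174/55 and q_X = 14.675.
Equilibrium price: P = 250.8 − 5·29.35 = 104.05.

104.05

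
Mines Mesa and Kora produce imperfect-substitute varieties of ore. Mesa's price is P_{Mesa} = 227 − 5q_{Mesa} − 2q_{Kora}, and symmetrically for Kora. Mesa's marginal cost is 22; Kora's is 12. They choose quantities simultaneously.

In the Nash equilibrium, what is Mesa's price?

Mine Mesa's profit: π = q_{Mesa}(227 − 5q_{Mesa} − 2q_{Kora}) − 22q_{Mesa}.
∂π/∂q_{Mesa} = 205 − 10q_{Mesa} − 2q_{Kora} = 0 ⇒ q_{Mesa} = 20.5 − 0.2q_{Kora}.
Similarly q_{Kora} = 21.5 − 0.2q_{Mesa}.
Solving the two reaction functions simultaneously: (1 − (−0.2)(−0.2))q_{Mesa} = 20.5 − 0.2·21.5, so 0.96q_{Mesa} = 16.2 and q_{Mesa} = 16.875.
Then q_{Kora} = 21.5 − 0.2·16.875 = 18.125.
P_{Mesa} = 227 − 5·16.875 − 2·18.125 = 106.375.

106.375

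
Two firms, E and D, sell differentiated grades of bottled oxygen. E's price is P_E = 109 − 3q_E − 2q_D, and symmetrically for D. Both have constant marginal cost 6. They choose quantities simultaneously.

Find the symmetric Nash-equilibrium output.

12.875

Firm E's profit: π = q_E(109 − 3q_E − 2q_D) − 6q_E.
∂π/∂q_E = 103 − 6q_E − 2q_D = 0 ⇒ q_E = 103/6 − (1/3)q_D.
The game is symmetric, so in equilibrium q_D = q_E: the reaction function gives (4/3)q_E = 103/6, hence q_E = 12.875.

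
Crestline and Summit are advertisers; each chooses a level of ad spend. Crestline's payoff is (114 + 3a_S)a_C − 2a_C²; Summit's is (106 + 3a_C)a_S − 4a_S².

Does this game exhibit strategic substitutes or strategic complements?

strategic complements

Expanding Crestline's payoff: 114a_C + 3a_Sa_C − 2a_C².
∂π/∂a_C = 114 + 3a_S − 4a_C = 0, so a_C = 28.5 + 0.75a_S.
The best-response slope da_C/da_S = 0.75 > 0: the reaction function is upward-sloping, so the choices are strategic complements.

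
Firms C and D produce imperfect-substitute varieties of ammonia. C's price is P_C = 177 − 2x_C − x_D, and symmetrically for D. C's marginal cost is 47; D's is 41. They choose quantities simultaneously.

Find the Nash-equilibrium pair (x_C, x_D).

Firm C's profit: π = x_C(177 − 2x_C − x_D) − 47x_C.
∂π/∂x_C = 130 − 4x_C − x_D = 0 ⇒ x_C = 32.5 − 0.25x_D.
Similarly x_D = 34 − 0.25x_C.
Substituting the second reaction function into the first: x_C = 32.5 − 0.25(34 − 0.25x_C), which gives 0.9375x_C = 24 ⇒ x_C = 25.6.
Then x_D = 34 − 0.25·25.6 = 27.6.

25.6, 27.6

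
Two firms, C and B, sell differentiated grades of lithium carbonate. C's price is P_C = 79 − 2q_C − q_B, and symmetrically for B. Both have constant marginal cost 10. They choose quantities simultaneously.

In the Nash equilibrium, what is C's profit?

380.88

Firm C's profit: π = q_C(79 − 2q_C − q_B) − 10q_C.
∂π/∂q_C = 69 − 4q_C − q_B = 0 ⇒ q_C = 17.25 − 0.25q_B.
By symmetry q_B = q_C; substituting into the reaction function, 1.25q_C = 17.25 and q_C = 13.8.
P_C = 79 − 2·13.8 − 13.8 = 37.6.
Profit = (37.6 − 10)·13.8 = 380.88.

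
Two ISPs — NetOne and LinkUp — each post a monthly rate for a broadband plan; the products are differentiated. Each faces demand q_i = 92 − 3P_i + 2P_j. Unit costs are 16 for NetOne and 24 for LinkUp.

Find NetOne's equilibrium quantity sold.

61.5

NetOne's profit: π = (P_{NetOne} − 16)(92 − 3P_{NetOne} + 2P_{LinkUp}).
∂π/∂P_{NetOne} = 140 − 6P_{NetOne} + 2P_{LinkUp} = 0 ⇒ P_{NetOne} = 70/3 + (1/3)P_{LinkUp}.
Similarly P_{LinkUp} = 82/3 + (1/3)P_{NetOne}.
Solving the two reaction functions simultaneously: (1 − (1/3)(1/3))P_{NetOne} = 70/3 + (1/3)·(82/3), so (8/9)P_{NetOne} = 292/9 and P_{NetOne} = 36.5.
Then P_{LinkUp} = 82/3 + (1/3)·36.5 = 39.5.
q_{NetOne} = 92 − 3·36.5 + 2·39.5 = 61.5.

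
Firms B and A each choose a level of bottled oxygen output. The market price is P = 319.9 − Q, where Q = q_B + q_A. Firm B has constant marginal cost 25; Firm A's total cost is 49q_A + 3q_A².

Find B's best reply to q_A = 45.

124.95

Firm B's profit: π = q_B(319.9 − (q_B + q_A)) − 25q_B.
∂π/∂q_B = 294.9 − 2q_B − q_A = 0, so q_B = 147.45 − 0.5q_A.
At q_A = 45: q_B = 147.45 − 0.5·45 = 124.95.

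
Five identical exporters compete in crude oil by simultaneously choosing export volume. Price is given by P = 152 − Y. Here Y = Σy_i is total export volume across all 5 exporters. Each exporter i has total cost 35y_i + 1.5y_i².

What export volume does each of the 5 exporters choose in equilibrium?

A representative exporter's profit is π_i = y_i(152 − Y) − 35y_i − 1.5y_i², with Y = y_i + Σ_{j≠i} y_j.
First-order condition: 117 − 5y_i − Σ_{j≠i} y_j = 0.
In a symmetric equilibrium every exporter chooses the same y, so Σ_{j≠i} y_j = 4y. The condition becomes 117 − 9y = 0, giving y = 117/9 = 13.

13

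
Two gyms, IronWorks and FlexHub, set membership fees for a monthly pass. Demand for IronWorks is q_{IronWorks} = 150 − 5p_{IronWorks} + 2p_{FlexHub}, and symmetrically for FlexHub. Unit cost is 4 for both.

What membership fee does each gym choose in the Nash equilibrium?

21.25

IronWorks's profit: π = (p_{IronWorks} − 4)(150 − 5p_{IronWorks} + 2p_{FlexHub}).
∂π/∂p_{IronWorks} = 170 − 10p_{IronWorks} + 2p_{FlexHub} = 0 ⇒ p_{IronWorks} = 17 + 0.2p_{FlexHub}.
The game is symmetric, so in equilibrium p_{FlexHub} = p_{IronWorks}: the reaction function gives 0.8p_{IronWorks} = 17, hence p_{IronWorks} = 21.25.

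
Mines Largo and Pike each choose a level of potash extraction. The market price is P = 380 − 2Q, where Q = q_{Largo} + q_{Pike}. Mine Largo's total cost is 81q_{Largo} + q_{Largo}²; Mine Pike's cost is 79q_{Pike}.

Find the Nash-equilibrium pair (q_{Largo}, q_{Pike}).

29.7, 60.4

Mine Largo's profit: π = q_{Largo}(380 − 2(q_{Largo} + q_{Pike})) − 81q_{Largo} − q_{Largo}².
∂π/∂q_{Largo} = 299 − 6q_{Largo} − 2q_{Pike} = 0, so q_{Largo} = 299/6 − (1/3)q_{Pike}.
For Pike: ∂π/∂q_{Pike} = 301 − 4q_{Pike} − 2q_{Largo} = 0 ⇒ q_{Pike} = 75.25 − 0.5q_{Largo}.
Solving the two reaction functions simultaneously: (1 − (−1/3)(−0.5))q_{Largo} = 299/6 − (1/3)·75.25, so (5/6)q_{Largo} = 24.75 and q_{Largo} = 29.7.
Then q_{Pike} = 75.25 − 0.5·29.7 = 60.4.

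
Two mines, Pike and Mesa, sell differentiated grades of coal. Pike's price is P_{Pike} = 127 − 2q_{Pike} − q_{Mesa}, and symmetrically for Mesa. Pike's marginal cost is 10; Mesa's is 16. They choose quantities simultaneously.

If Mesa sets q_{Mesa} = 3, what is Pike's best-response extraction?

Mine Pike's profit: π = q_{Pike}(127 − 2q_{Pike} − q_{Mesa}) − 10q_{Pike}.
∂π/∂q_{Pike} = 117 − 4q_{Pike} − q_{Mesa} = 0 ⇒ q_{Pike} = 29.25 − 0.25q_{Mesa}.
At q_{Mesa} = 3: q_{Pike} = 29.25 − 0.25·3 = 28.5.

28.5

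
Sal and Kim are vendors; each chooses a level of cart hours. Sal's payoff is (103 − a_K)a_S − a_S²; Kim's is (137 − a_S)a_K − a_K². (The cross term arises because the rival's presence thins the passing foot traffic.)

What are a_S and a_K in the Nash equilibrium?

23, 57

Expanding Sal's payoff: 103a_S − a_Ka_S − a_S².
∂π/∂a_S = 103 − a_K − 2a_S = 0, so a_S = 51.5 − 0.5a_K.
Likewise for Kim: a_K = 68.5 − 0.5a_S.
Substituting the second reaction function into the first: a_S = 51.5 − 0.5(68.5 − 0.5a_S), which gives 0.75a_S = 17.25 ⇒ a_S = 23.
Then a_K = 68.5 − 0.5·23 = 57.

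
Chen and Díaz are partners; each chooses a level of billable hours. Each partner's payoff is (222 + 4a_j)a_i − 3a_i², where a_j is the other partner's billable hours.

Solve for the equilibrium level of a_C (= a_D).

Chen's payoff is (222 + 4a_D)a_C − 3a_C².
∂π/∂a_C = 222 + 4a_D − 6a_C = 0, so a_C = 37 + (2/3)a_D.
By symmetry a_D = a_C; substituting into the reaction function, (1/3)a_C = 37 and a_C = 111.

111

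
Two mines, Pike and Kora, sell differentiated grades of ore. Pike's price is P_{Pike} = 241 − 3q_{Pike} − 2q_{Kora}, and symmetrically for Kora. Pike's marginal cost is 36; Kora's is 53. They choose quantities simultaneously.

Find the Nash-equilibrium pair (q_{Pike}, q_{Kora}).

Mine Pike's profit: π = q_{Pike}(241 − 3q_{Pike} − 2q_{Kora}) − 36q_{Pike}.
∂π/∂q_{Pike} = 205 − 6q_{Pike} − 2q_{Kora} = 0 ⇒ q_{Pike} = 205/6 − (1/3)q_{Kora}.
Similarly q_{Kora} = 94/3 − (1/3)q_{Pike}.
Solving the two reaction functions simultaneously: (1 − (−1/3)(−1/3))q_{Pike} = 205/6 − (1/3)·(94/3), so (8/9)q_{Pike} = 427/18 and q_{Pike} = 26.6875.
Then q_{Kora} = 94/3 − (1/3)·26.6875 = 22.4375.

26.6875, 22.4375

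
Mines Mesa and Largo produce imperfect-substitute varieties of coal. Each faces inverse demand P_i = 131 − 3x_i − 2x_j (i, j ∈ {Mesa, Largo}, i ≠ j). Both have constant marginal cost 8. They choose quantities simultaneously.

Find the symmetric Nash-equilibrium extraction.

Mine Mesa's profit: π = x_{Mesa}(131 − 3x_{Mesa} − 2x_{Largo}) − 8x_{Mesa}.
∂π/∂x_{Mesa} = 123 − 6x_{Mesa} − 2x_{Largo} = 0 ⇒ x_{Mesa} = 20.5 − (1/3)x_{Largo}.
Setting x_{Mesa} = x_{Largo} in the reaction function: x_{Mesa} = 20.5 − (1/3)x_{Mesa}, so x_{Mesa} = 20.5 / (4/3) = 15.375.

15.375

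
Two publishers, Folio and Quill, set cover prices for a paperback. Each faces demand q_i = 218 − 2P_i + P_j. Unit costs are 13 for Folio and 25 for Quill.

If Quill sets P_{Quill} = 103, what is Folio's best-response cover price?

86.75

Folio's profit: π = (P_{Folio} − 13)(218 − 2P_{Folio} + P_{Quill}).
∂π/∂P_{Folio} = 244 − 4P_{Folio} + P_{Quill} = 0 ⇒ P_{Folio} = 61 + 0.25P_{Quill}.
At P_{Quill} = 103: P_{Folio} = 61 + 0.25·103 = 86.75.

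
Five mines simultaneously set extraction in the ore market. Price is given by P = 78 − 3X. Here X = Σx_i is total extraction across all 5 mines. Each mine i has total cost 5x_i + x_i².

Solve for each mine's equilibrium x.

A representative mine's profit is π_i = x_i(78 − 3X) − 5x_i − x_i², with X = x_i + Σ_{j≠i} x_j.
First-order condition: 73 − 8x_i − 3Σ_{j≠i} x_j = 0.
In a symmetric equilibrium every mine chooses the same x, so Σ_{j≠i} x_j = 4x. The condition becomes 73 − 20x = 0, giving x = 73/20 = 3.65.

3.65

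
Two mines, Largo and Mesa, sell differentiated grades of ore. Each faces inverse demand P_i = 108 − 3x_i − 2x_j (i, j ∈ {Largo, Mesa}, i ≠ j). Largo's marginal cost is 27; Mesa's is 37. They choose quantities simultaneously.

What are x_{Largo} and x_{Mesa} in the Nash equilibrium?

Mine Largo's profit: π = x_{Largo}(108 − 3x_{Largo} − 2x_{Mesa}) − 27x_{Largo}.
∂π/∂x_{Largo} = 81 − 6x_{Largo} − 2x_{Mesa} = 0 ⇒ x_{Largo} = 13.5 − (1/3)x_{Mesa}.
Similarly x_{Mesa} = 71/6 − (1/3)x_{Largo}.
Substituting the second reaction function into the first: x_{Largo} = 13.5 − (1/3)(71/6 − (1/3)x_{Largo}), which gives (8/9)x_{Largo} = 86/9 ⇒ x_{Largo} = 10.75.
Then x_{Mesa} = 71/6 − (1/3)·10.75 = 8.25.

10.75, 8.25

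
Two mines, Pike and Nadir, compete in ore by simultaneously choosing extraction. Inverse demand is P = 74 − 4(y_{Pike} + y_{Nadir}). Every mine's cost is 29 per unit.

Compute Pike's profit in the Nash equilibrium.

56.25

Mine Pike's profit: π = y_{Pike}(74 − 4(y_{Pike} + y_{Nadir})) − 29y_{Pike}.
∂π/∂y_{Pike} = 45 − 8y_{Pike} − 4y_{Nadir} = 0, so y_{Pike} = 5.625 − 0.5y_{Nadir}.
Setting y_{Pike} = y_{Nadir} in the reaction function: y_{Pike} = 5.625 − 0.5y_{Pike}, so y_{Pike} = 5.625 / 1.5 = 3.75.
Price P = 74 − 4·7.5 = 44.
Pike's profit: (44 − 29)·3.75 = 56.25.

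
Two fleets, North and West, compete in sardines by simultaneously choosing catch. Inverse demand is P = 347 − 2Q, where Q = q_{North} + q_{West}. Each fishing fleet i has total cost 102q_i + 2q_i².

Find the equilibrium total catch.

49

Fishing fleet North's profit: π = q_{North}(347 − 2(q_{North} + q_{West})) − 102q_{North} − 2q_{North}².
∂π/∂q_{North} = 245 − 8q_{North} − 2q_{West} = 0, so q_{North} = 30.625 − 0.25q_{West}.
By symmetry q_{West} = q_{North}; substituting into the reaction function, 1.25q_{North} = 30.625 and q_{North} = 24.5.
Total catch: 24.5 + 24.5 = 49.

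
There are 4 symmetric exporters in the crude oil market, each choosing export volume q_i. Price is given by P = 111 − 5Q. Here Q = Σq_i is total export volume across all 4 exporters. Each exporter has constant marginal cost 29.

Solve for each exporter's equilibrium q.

A representative exporter's profit is π_i = q_i(111 − 5Q) − 29q_i, with Q = q_i + Σ_{j≠i} q_j.
First-order condition: 82 − 10q_i − 5Σ_{j≠i} q_j = 0.
Imposing symmetry (q_j = q for all j) turns Σ_{j≠i} q_j into 3q, so 82 = 25q and q = 3.28.

3.28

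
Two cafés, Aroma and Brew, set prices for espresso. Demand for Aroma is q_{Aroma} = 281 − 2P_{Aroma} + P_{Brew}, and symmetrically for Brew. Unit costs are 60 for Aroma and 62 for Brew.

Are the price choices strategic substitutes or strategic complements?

Aroma's profit: π = (P_{Aroma} − 60)(281 − 2P_{Aroma} + P_{Brew}).
∂π/∂P_{Aroma} = 401 − 4P_{Aroma} + P_{Brew} = 0 ⇒ P_{Aroma} = 100.25 + 0.25P_{Brew}.
The best-response slope dP_{Aroma}/dP_{Brew} = 0.25 > 0: the reaction function is upward-sloping, so the choices are strategic complements.

strategic complements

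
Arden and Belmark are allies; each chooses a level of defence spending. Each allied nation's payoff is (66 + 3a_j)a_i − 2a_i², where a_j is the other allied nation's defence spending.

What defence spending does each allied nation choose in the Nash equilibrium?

66

Arden's payoff is (66 + 3a_B)a_A − 2a_A².
∂π/∂a_A = 66 + 3a_B − 4a_A = 0, so a_A = 16.5 + 0.75a_B.
Setting a_A = a_B in the reaction function: a_A = 16.5 + 0.75a_A, so a_A = 16.5 / 0.25 = 66.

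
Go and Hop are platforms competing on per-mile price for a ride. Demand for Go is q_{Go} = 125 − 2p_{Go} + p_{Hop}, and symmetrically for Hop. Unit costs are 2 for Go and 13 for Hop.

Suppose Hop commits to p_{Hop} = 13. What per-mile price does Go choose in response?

Go's profit: π = (p_{Go} − 2)(125 − 2p_{Go} + p_{Hop}).
∂π/∂p_{Go} = 129 − 4p_{Go} + p_{Hop} = 0 ⇒ p_{Go} = 32.25 + 0.25p_{Hop}.
At p_{Hop} = 13: p_{Go} = 32.25 + 0.25·13 = 35.5.

35.5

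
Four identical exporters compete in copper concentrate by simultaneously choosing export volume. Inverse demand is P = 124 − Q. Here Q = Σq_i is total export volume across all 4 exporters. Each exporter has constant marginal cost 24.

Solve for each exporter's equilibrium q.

20

A representative exporter's profit is π_i = q_i(124 − Q) − 24q_i, with Q = q_i + Σ_{j≠i} q_j.
First-order condition: 100 − 2q_i − Σ_{j≠i} q_j = 0.
Imposing symmetry (q_j = q for all j) turns Σ_{j≠i} q_j into 3q, so 100 = 5q and q = 20.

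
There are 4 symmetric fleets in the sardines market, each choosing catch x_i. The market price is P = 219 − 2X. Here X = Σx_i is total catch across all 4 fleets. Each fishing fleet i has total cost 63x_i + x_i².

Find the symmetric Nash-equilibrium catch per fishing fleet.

A representative fishing fleet's profit is π_i = x_i(219 − 2X) − 63x_i − x_i², with X = x_i + Σ_{j≠i} x_j.
First-order condition: 156 − 6x_i − 2Σ_{j≠i} x_j = 0.
With identical fishing fleets, set every x_j = x: then 156 − 6x − 6x = 0, i.e. x = 156/12 = 13.

13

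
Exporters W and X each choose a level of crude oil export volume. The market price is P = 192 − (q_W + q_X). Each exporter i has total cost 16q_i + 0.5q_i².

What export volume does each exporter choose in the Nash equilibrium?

Exporter W's profit: π = q_W(192 − (q_W + q_X)) − 16q_W − 0.5q_W².
∂π/∂q_W = 176 − 3q_W − q_X = 0, so q_W = 176/3 − (1/3)q_X.
By symmetry q_X = q_W; substituting into the reaction function, (4/3)q_W = 176/3 and q_W = 44.

44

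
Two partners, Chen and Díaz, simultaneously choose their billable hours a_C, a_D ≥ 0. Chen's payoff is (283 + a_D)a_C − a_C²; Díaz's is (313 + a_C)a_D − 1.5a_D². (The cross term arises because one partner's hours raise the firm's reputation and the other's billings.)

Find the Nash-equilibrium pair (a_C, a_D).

232.4, 181.8

Expanding Chen's payoff: 283a_C + a_Da_C − a_C².
∂π/∂a_C = 283 + a_D − 2a_C = 0, so a_C = 141.5 + 0.5a_D.
Likewise for Díaz: a_D = 313/3 + (1/3)a_C.
Plugging a_D into Chen's best response: a_C = 141.5 + 0.5(313/3 + (1/3)a_C) ⇒ (5/6)a_C = 581/3, so a_C = 232.4.
Then a_D = 313/3 + (1/3)·232.4 = 181.8.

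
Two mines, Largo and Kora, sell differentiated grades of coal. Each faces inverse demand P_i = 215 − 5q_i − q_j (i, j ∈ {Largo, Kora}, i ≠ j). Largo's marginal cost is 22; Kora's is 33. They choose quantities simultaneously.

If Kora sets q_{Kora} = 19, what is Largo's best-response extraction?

17.4

Mine Largo's profit: π = q_{Largo}(215 − 5q_{Largo} − q_{Kora}) − 22q_{Largo}.
∂π/∂q_{Largo} = 193 − 10q_{Largo} − q_{Kora} = 0 ⇒ q_{Largo} = 19.3 − 0.1q_{Kora}.
At q_{Kora} = 19: q_{Largo} = 19.3 − 0.1·19 = 17.4.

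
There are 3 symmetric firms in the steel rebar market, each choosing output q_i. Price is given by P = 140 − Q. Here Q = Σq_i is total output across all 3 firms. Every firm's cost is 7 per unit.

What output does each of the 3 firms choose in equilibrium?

A representative firm's profit is π_i = q_i(140 − Q) − 7q_i, with Q = q_i + Σ_{j≠i} q_j.
First-order condition: 133 − 2q_i − Σ_{j≠i} q_j = 0.
Imposing symmetry (q_j = q for all j) turns Σ_{j≠i} q_j into 2q, so 133 = 4q and q = 33.25.

33.25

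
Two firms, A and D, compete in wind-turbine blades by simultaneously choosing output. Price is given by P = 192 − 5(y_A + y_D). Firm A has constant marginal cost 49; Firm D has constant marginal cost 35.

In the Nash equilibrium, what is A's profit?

Firm A's profit: π = y_A(192 − 5(y_A + y_D)) − 49y_A.
∂π/∂y_A = 143 − 10y_A − 5y_D = 0, so y_A = 14.3 − 0.5y_D.
By the same steps for D: y_D = 15.7 − 0.5y_A.
Substituting the second reaction function into the first: y_A = 14.3 − 0.5(15.7 − 0.5y_A), which gives 0.75y_A = 6.45 ⇒ y_A = 8.6.
Then y_D = 15.7 − 0.5·8.6 = 11.4.
Price P = 192 − 5·20 = 92.
A's profit: (92 − 49)·8.6 = 369.8.

369.8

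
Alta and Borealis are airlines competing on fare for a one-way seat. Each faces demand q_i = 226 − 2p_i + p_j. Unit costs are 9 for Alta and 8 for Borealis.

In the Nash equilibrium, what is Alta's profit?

10425.68

Alta's profit: π = (p_{Alta} − 9)(226 − 2p_{Alta} + p_{Borealis}).
∂π/∂p_{Alta} = 244 − 4p_{Alta} + p_{Borealis} = 0 ⇒ p_{Alta} = 61 + 0.25p_{Borealis}.
Similarly p_{Borealis} = 60.5 + 0.25p_{Alta}.
Plugging p_{Borealis} into Alta's best response: p_{Alta} = 61 + 0.25(60.5 + 0.25p_{Alta}) ⇒ 0.9375p_{Alta} = 76.125, so p_{Alta} = 81.2.
Then p_{Borealis} = 60.5 + 0.25·81.2 = 80.8.
q_{Alta} = 226 − 2·81.2 + 80.8 = 144.4.
Profit = (81.2 − 9)·144.4 = 10425.68.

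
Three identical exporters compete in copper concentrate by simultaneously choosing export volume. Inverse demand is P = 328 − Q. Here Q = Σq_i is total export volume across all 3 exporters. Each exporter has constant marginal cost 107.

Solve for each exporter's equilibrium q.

A representative exporter's profit is π_i = q_i(328 − Q) − 107q_i, with Q = q_i + Σ_{j≠i} q_j.
First-order condition: 221 − 2q_i − Σ_{j≠i} q_j = 0.
In a symmetric equilibrium every exporter chooses the same q, so Σ_{j≠i} q_j = 2q. The condition becomes 221 − 4q = 0, giving q = 221/4 = 55.25.

55.25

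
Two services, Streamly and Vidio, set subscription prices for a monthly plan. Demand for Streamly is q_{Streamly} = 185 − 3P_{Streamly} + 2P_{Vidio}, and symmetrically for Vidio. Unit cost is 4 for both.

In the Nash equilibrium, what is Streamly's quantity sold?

Streamly's profit: π = (P_{Streamly} − 4)(185 − 3P_{Streamly} + 2P_{Vidio}).
∂π/∂P_{Streamly} = 197 − 6P_{Streamly} + 2P_{Vidio} = 0 ⇒ P_{Streamly} = 197/6 + (1/3)P_{Vidio}.
By symmetry P_{Vidio} = P_{Streamly}; substituting into the reaction function, (2/3)P_{Streamly} = 197/6 and P_{Streamly} = 49.25.
q_{Streamly} = 185 − 3·49.25 + 2·49.25 = 135.75.

135.75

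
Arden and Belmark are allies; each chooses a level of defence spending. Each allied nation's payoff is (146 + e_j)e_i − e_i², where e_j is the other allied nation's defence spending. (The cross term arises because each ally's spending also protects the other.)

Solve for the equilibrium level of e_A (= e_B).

146

Arden's payoff is (146 + e_B)e_A − e_A².
∂π/∂e_A = 146 + e_B − 2e_A = 0, so e_A = 73 + 0.5e_B.
Setting e_A = e_B in the reaction function: e_A = 73 + 0.5e_A, so e_A = 73 / 0.5 = 146.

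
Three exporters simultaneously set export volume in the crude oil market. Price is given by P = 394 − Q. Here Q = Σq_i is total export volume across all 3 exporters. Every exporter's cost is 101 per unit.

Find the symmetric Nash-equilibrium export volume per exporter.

73.25

A representative exporter's profit is π_i = q_i(394 − Q) − 101q_i, with Q = q_i + Σ_{j≠i} q_j.
First-order condition: 293 − 2q_i − Σ_{j≠i} q_j = 0.
Imposing symmetry (q_j = q for all j) turns Σ_{j≠i} q_j into 2q, so 293 = 4q and q = 73.25.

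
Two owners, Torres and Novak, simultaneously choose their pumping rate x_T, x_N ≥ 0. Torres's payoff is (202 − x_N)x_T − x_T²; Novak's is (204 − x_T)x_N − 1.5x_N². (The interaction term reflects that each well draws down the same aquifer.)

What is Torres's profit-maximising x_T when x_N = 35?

Expanding Torres's payoff: 202x_T − x_Nx_T − x_T².
∂π/∂x_T = 202 − x_N − 2x_T = 0, so x_T = 101 − 0.5x_N.
At x_N = 35: x_T = 101 − 0.5·35 = 83.5.

83.5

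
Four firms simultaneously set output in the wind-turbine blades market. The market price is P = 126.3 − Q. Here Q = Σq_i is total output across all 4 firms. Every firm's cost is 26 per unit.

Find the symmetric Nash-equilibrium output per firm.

20.06

A representative firm's profit is π_i = q_i(126.3 − Q) − 26q_i, with Q = q_i + Σ_{j≠i} q_j.
First-order condition: 100.3 − 2q_i − Σ_{j≠i} q_j = 0.
In a symmetric equilibrium every firm chooses the same q, so Σ_{j≠i} q_j = 3q. The condition becomes 100.3 − 5q = 0, giving q = 100.3/5 = 20.06.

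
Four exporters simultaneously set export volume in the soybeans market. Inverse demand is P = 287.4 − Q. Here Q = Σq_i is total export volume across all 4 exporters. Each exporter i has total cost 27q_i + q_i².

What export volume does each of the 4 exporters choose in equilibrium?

37.2

A representative exporter's profit is π_i = q_i(287.4 − Q) − 27q_i − q_i², with Q = q_i + Σ_{j≠i} q_j.
First-order condition: 260.4 − 4q_i − Σ_{j≠i} q_j = 0.
Imposing symmetry (q_j = q for all j) turns Σ_{j≠i} q_j into 3q, so 260.4 = 7q and q = 37.2.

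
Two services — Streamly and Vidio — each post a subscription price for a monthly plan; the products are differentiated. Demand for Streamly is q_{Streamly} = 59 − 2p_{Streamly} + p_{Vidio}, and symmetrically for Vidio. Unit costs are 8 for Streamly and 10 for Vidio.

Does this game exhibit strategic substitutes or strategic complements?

strategic complements

Streamly's profit: π = (p_{Streamly} − 8)(59 − 2p_{Streamly} + p_{Vidio}).
∂π/∂p_{Streamly} = 75 − 4p_{Streamly} + p_{Vidio} = 0 ⇒ p_{Streamly} = 18.75 + 0.25p_{Vidio}.
The best-response slope dp_{Streamly}/dp_{Vidio} = 0.25 > 0: the reaction function is upward-sloping, so the choices are strategic complements.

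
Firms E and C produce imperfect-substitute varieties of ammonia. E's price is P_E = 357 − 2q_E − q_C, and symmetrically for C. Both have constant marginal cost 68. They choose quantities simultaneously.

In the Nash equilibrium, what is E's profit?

Firm E's profit: π = q_E(357 − 2q_E − q_C) − 68q_E.
∂π/∂q_E = 289 − 4q_E − q_C = 0 ⇒ q_E = 72.25 − 0.25q_C.
By symmetry q_C = q_E; substituting into the reaction function, 1.25q_E = 72.25 and q_E = 57.8.
P_E = 357 − 2·57.8 − 57.8 = 183.6.
Profit = (183.6 − 68)·57.8 = 6681.68.

6681.68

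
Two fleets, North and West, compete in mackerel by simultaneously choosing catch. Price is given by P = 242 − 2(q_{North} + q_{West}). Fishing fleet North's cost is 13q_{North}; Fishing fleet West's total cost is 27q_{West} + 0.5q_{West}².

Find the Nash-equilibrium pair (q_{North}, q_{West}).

Fishing fleet North's profit: π = q_{North}(242 − 2(q_{North} + q_{West})) − 13q_{North}.
∂π/∂q_{North} = 229 − 4q_{North} − 2q_{West} = 0, so q_{North} = 57.25 − 0.5q_{West}.
For West: ∂π/∂q_{West} = 215 − 5q_{West} − 2q_{North} = 0 ⇒ q_{West} = 43 − 0.4q_{North}.
Plugging q_{West} into North's best response: q_{North} = 57.25 − 0.5(43 − 0.4q_{North}) ⇒ 0.8q_{North} = 35.75, so q_{North} = 44.6875.
Then q_{West} = 43 − 0.4·44.6875 = 25.125.

44.6875, 25.125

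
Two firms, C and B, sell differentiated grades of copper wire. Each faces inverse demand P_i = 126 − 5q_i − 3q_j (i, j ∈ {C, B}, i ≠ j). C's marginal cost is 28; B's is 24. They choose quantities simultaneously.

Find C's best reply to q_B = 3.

Firm C's profit: π = q_C(126 − 5q_C − 3q_B) − 28q_C.
∂π/∂q_C = 98 − 10q_C − 3q_B = 0 ⇒ q_C = 9.8 − 0.3q_B.
At q_B = 3: q_C = 9.8 − 0.3·3 = 8.9.

8.9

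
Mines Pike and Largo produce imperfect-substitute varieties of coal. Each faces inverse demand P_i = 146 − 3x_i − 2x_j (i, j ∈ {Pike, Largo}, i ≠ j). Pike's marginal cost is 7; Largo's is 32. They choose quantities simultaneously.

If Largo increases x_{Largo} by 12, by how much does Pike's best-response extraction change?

-4

Mine Pike's profit: π = x_{Pike}(146 − 3x_{Pike} − 2x_{Largo}) − 7x_{Pike}.
∂π/∂x_{Pike} = 139 − 6x_{Pike} − 2x_{Largo} = 0 ⇒ x_{Pike} = 139/6 − (1/3)x_{Largo}.
The reaction-function slope is −1/3, so a 12-unit rise in x_{Largo} moves x_{Pike} by −1/3 × 12 = −4. Pike's best response falls — the actions are strategic substitutes.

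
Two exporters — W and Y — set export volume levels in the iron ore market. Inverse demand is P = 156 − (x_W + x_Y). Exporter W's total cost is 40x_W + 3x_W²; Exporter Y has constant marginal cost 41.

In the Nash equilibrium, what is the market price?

Exporter W's profit: π = x_W(156 − (x_W + x_Y)) − 40x_W − 3x_W².
∂π/∂x_W = 116 − 8x_W − x_Y = 0, so x_W = 14.5 − 0.125x_Y.
For Y: ∂π/∂x_Y = 115 − 2x_Y − x_W = 0 ⇒ x_Y = 57.5 − 0.5x_W.
Solving the two reaction functions simultaneously: (1 − (−0.125)(−0.5))x_W = 14.5 − 0.125·57.5, so 0.9375x_W = 7.3125 and x_W = 7.8.
Then x_Y = 57.5 − 0.5·7.8 = 53.6.
Equilibrium price: P = 156 − 61.4 = 94.6.

94.6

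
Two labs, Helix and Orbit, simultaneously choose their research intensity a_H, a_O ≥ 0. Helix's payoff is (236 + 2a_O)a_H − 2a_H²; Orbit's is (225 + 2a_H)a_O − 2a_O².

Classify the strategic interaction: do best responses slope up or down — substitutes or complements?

strategic complements

Expanding Helix's payoff: 236a_H + 2a_Oa_H − 2a_H².
∂π/∂a_H = 236 + 2a_O − 4a_H = 0, so a_H = 59 + 0.5a_O.
The best-response slope da_H/da_O = 0.5 > 0: the reaction function is upward-sloping, so the choices are strategic complements.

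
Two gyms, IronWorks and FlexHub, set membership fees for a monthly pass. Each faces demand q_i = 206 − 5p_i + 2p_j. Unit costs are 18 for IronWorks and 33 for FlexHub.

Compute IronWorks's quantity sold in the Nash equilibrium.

102.8125

IronWorks's profit: π = (p_{IronWorks} − 18)(206 − 5p_{IronWorks} + 2p_{FlexHub}).
∂π/∂p_{IronWorks} = 296 − 10p_{IronWorks} + 2p_{FlexHub} = 0 ⇒ p_{IronWorks} = 29.6 + 0.2p_{FlexHub}.
Similarly p_{FlexHub} = 37.1 + 0.2p_{IronWorks}.
Substituting the second reaction function into the first: p_{IronWorks} = 29.6 + 0.2(37.1 + 0.2p_{IronWorks}), which gives 0.96p_{IronWorks} = 37.02 ⇒ p_{IronWorks} = 38.5625.
Then p_{FlexHub} = 37.1 + 0.2·38.5625 = 44.8125.
q_{IronWorks} = 206 − 5·38.5625 + 2·44.8125 = 102.8125.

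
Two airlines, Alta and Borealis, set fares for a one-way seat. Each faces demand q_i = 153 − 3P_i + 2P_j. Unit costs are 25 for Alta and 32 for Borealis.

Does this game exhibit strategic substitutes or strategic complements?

Alta's profit: π = (P_{Alta} − 25)(153 − 3P_{Alta} + 2P_{Borealis}).
∂π/∂P_{Alta} = 228 − 6P_{Alta} + 2P_{Borealis} = 0 ⇒ P_{Alta} = 38 + (1/3)P_{Borealis}.
The best-response slope dP_{Alta}/dP_{Borealis} = 1/3 > 0: the reaction function is upward-sloping, so the choices are strategic complements.

strategic complements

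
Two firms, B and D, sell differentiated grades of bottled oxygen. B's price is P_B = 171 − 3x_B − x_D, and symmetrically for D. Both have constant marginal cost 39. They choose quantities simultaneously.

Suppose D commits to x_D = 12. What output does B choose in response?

Firm B's profit: π = x_B(171 − 3x_B − x_D) − 39x_B.
∂π/∂x_B = 132 − 6x_B − x_D = 0 ⇒ x_B = 22 − (1/6)x_D.
At x_D = 12: x_B = 22 − (1/6)·12 = 20.

20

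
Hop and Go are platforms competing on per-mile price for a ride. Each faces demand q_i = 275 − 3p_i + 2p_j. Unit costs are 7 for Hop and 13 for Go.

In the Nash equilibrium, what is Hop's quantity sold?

204.375

Hop's profit: π = (p_{Hop} − 7)(275 − 3p_{Hop} + 2p_{Go}).
∂π/∂p_{Hop} = 296 − 6p_{Hop} + 2p_{Go} = 0 ⇒ p_{Hop} = 148/3 + (1/3)p_{Go}.
Similarly p_{Go} = 157/3 + (1/3)p_{Hop}.
Solving the two reaction functions simultaneously: (1 − (1/3)(1/3))p_{Hop} = 148/3 + (1/3)·(157/3), so (8/9)p_{Hop} = 601/9 and p_{Hop} = 75.125.
Then p_{Go} = 157/3 + (1/3)·75.125 = 77.375.
q_{Hop} = 275 − 3·75.125 + 2·77.375 = 204.375.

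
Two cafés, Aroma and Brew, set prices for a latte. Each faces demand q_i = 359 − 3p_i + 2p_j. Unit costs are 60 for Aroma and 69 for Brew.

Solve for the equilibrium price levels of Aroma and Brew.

136.4375, 139.8125

Aroma's profit: π = (p_{Aroma} − 60)(359 − 3p_{Aroma} + 2p_{Brew}).
∂π/∂p_{Aroma} = 539 − 6p_{Aroma} + 2p_{Brew} = 0 ⇒ p_{Aroma} = 539/6 + (1/3)p_{Brew}.
Similarly p_{Brew} = 283/3 + (1/3)p_{Aroma}.
Plugging p_{Brew} into Aroma's best response: p_{Aroma} = 539/6 + (1/3)(283/3 + (1/3)p_{Aroma}) ⇒ (8/9)p_{Aroma} = 2183/18, so p_{Aroma} = 136.4375.
Then p_{Brew} = 283/3 + (1/3)·136.4375 = 139.8125.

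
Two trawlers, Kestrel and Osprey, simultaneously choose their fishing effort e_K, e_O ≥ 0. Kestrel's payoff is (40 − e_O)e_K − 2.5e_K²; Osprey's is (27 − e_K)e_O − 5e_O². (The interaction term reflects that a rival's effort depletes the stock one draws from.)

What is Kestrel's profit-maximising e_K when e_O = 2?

Expanding Kestrel's payoff: 40e_K − e_Oe_K − 2.5e_K².
∂π/∂e_K = 40 − e_O − 5e_K = 0, so e_K = 8 − 0.2e_O.
At e_O = 2: e_K = 8 − 0.2·2 = 7.6.

7.6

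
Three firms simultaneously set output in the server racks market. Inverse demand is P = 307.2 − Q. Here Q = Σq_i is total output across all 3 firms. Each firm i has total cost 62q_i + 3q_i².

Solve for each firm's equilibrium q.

24.52

A representative firm's profit is π_i = q_i(307.2 − Q) − 62q_i − 3q_i², with Q = q_i + Σ_{j≠i} q_j.
First-order condition: 245.2 − 8q_i − Σ_{j≠i} q_j = 0.
With identical firms, set every q_j = q: then 245.2 − 8q − 2q = 0, i.e. q = 245.2/10 = 24.52.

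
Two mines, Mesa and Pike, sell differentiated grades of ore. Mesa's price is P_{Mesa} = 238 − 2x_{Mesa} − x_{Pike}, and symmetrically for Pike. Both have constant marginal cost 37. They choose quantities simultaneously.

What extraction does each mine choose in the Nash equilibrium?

40.2

Mine Mesa's profit: π = x_{Mesa}(238 − 2x_{Mesa} − x_{Pike}) − 37x_{Mesa}.
∂π/∂x_{Mesa} = 201 − 4x_{Mesa} − x_{Pike} = 0 ⇒ x_{Mesa} = 50.25 − 0.25x_{Pike}.
The game is symmetric, so in equilibrium x_{Pike} = x_{Mesa}: the reaction function gives 1.25x_{Mesa} = 50.25, hence x_{Mesa} = 40.2.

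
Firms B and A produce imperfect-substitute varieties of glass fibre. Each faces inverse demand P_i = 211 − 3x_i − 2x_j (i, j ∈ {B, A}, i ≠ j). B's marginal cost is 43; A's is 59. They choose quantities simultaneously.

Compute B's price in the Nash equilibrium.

109

Firm B's profit: π = x_B(211 − 3x_B − 2x_A) − 43x_B.
∂π/∂x_B = 168 − 6x_B − 2x_A = 0 ⇒ x_B = 28 − (1/3)x_A.
Similarly x_A = 76/3 − (1/3)x_B.
Solving the two reaction functions simultaneously: (1 − (−1/3)(−1/3))x_B = 28 − (1/3)·(76/3), so (8/9)x_B = 176/9 and x_B = 22.
Then x_A = 76/3 − (1/3)·22 = 18.
P_B = 211 − 3·22 − 2·18 = 109.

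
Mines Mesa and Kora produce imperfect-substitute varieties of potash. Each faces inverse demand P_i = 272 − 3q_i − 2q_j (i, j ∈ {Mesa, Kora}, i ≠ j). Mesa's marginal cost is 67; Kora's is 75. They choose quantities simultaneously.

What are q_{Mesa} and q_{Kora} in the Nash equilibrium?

Mine Mesa's profit: π = q_{Mesa}(272 − 3q_{Mesa} − 2q_{Kora}) − 67q_{Mesa}.
∂π/∂q_{Mesa} = 205 − 6q_{Mesa} − 2q_{Kora} = 0 ⇒ q_{Mesa} = 205/6 − (1/3)q_{Kora}.
Similarly q_{Kora} = 197/6 − (1/3)q_{Mesa}.
Substituting the second reaction function into the first: q_{Mesa} = 205/6 − (1/3)(197/6 − (1/3)q_{Mesa}), which gives (8/9)q_{Mesa} = 209/9 ⇒ q_{Mesa} = 26.125.
Then q_{Kora} = 197/6 − (1/3)·26.125 = 24.125.

26.125, 24.125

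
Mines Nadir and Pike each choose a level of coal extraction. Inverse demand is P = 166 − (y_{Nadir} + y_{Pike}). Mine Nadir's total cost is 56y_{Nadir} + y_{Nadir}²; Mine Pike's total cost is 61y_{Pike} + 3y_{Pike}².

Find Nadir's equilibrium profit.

1250

Mine Nadir's profit: π = y_{Nadir}(166 − (y_{Nadir} + y_{Pike})) − 56y_{Nadir} − y_{Nadir}².
∂π/∂y_{Nadir} = 110 − 4y_{Nadir} − y_{Pike} = 0, so y_{Nadir} = 27.5 − 0.25y_{Pike}.
For Pike: ∂π/∂y_{Pike} = 105 − 8y_{Pike} − y_{Nadir} = 0 ⇒ y_{Pike} = 13.125 − 0.125y_{Nadir}.
Substituting the second reaction function into the first: y_{Nadir} = 27.5 − 0.25(13.125 − 0.125y_{Nadir}), which gives (31/32)y_{Nadir} = 775/32 ⇒ y_{Nadir} = 25.
Then y_{Pike} = 13.125 − 0.125·25 = 10.
Price P = 166 − 35 = 131.
Nadir's profit: (131 − 56)·25 − (25)² = 1250.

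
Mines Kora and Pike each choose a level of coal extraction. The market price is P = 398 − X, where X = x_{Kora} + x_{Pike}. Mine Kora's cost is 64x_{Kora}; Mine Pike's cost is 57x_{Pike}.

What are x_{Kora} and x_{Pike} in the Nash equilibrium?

Mine Kora's profit: π = x_{Kora}(398 − (x_{Kora} + x_{Pike})) − 64x_{Kora}.
∂π/∂x_{Kora} = 334 − 2x_{Kora} − x_{Pike} = 0, so x_{Kora} = 167 − 0.5x_{Pike}.
By the same steps for Pike: x_{Pike} = 170.5 − 0.5x_{Kora}.
Solving the two reaction functions simultaneously: (1 − (−0.5)(−0.5))x_{Kora} = 167 − 0.5·170.5, so 0.75x_{Kora} = 81.75 and x_{Kora} = 109.
Then x_{Pike} = 170.5 − 0.5·109 = 116.

109, 116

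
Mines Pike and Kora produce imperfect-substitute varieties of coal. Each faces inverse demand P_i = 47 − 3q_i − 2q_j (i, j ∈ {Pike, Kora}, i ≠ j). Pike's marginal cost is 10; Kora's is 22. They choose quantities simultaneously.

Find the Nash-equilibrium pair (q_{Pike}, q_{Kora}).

Mine Pike's profit: π = q_{Pike}(47 − 3q_{Pike} − 2q_{Kora}) − 10q_{Pike}.
∂π/∂q_{Pike} = 37 − 6q_{Pike} − 2q_{Kora} = 0 ⇒ q_{Pike} = 37/6 − (1/3)q_{Kora}.
Similarly q_{Kora} = 25/6 − (1/3)q_{Pike}.
Plugging q_{Kora} into Pike's best response: q_{Pike} = 37/6 − (1/3)(25/6 − (1/3)q_{Pike}) ⇒ (8/9)q_{Pike} = 43/9, so q_{Pike} = 5.375.
Then q_{Kora} = 25/6 − (1/3)·5.375 = 2.375.

5.375, 2.375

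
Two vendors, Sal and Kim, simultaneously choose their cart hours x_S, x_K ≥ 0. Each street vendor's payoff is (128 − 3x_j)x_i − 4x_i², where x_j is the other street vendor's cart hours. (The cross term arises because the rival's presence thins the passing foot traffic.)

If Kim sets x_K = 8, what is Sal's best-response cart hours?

13

Sal's payoff is (128 − 3x_K)x_S − 4x_S².
∂π/∂x_S = 128 − 3x_K − 8x_S = 0, so x_S = 16 − 0.375x_K.
At x_K = 8: x_S = 16 − 0.375·8 = 13.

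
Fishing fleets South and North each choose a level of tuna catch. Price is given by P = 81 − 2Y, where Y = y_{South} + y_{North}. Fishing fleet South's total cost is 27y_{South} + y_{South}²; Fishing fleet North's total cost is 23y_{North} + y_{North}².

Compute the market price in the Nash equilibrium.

53

Fishing fleet South's profit: π = y_{South}(81 − 2(y_{South} + y_{North})) − 27y_{South} − y_{South}².
∂π/∂y_{South} = 54 − 6y_{South} − 2y_{North} = 0, so y_{South} = 9 − (1/3)y_{North}.
By the same steps for North: y_{North} = 29/3 − (1/3)y_{South}.
Solving the two reaction functions simultaneously: (1 − (−1/3)(−1/3))y_{South} = 9 − (1/3)·(29/3), so (8/9)y_{South} = 52/9 and y_{South} = 6.5.
Then y_{North} = 29/3 − (1/3)·6.5 = 7.5.
Equilibrium price: P = 81 − 2·14 = 53.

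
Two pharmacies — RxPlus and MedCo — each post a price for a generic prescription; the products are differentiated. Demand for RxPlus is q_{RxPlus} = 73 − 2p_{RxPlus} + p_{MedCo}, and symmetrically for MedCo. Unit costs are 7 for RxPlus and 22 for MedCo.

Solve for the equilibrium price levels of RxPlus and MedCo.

RxPlus's profit: π = (p_{RxPlus} − 7)(73 − 2p_{RxPlus} + p_{MedCo}).
∂π/∂p_{RxPlus} = 87 − 4p_{RxPlus} + p_{MedCo} = 0 ⇒ p_{RxPlus} = 21.75 + 0.25p_{MedCo}.
Similarly p_{MedCo} = 29.25 + 0.25p_{RxPlus}.
Substituting the second reaction function into the first: p_{RxPlus} = 21.75 + 0.25(29.25 + 0.25p_{RxPlus}), which gives 0.9375p_{RxPlus} = 29.0625 ⇒ p_{RxPlus} = 31.
Then p_{MedCo} = 29.25 + 0.25·31 = 37.

31, 37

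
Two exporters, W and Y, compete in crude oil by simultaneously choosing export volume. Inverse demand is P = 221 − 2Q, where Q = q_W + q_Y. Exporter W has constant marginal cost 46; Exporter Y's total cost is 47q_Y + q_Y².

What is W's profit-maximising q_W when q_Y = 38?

Exporter W's profit: π = q_W(221 − 2(q_W + q_Y)) − 46q_W.
∂π/∂q_W = 175 − 4q_W − 2q_Y = 0, so q_W = 43.75 − 0.5q_Y.
At q_Y = 38: q_W = 43.75 − 0.5·38 = 24.75.

24.75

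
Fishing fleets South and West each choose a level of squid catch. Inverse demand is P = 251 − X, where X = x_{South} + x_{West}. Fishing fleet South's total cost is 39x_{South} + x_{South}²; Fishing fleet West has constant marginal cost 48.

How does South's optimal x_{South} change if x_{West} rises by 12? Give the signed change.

-3

Fishing fleet South's profit: π = x_{South}(251 − (x_{South} + x_{West})) − 39x_{South} − x_{South}².
∂π/∂x_{South} = 212 − 4x_{South} − x_{West} = 0, so x_{South} = 53 − 0.25x_{West}.
The reaction-function slope is −0.25, so a 12-unit rise in x_{West} moves x_{South} by −0.25 × 12 = −3. South's best response falls — the actions are strategic substitutes.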